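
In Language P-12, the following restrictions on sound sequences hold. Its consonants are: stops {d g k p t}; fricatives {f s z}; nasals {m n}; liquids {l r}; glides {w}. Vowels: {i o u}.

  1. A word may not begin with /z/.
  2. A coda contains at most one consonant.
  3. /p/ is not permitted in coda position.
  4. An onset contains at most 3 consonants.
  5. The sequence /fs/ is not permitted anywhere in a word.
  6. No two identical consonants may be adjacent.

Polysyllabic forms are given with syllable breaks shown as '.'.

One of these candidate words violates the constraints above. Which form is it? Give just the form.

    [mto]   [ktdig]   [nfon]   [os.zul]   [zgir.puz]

[mto] — σ1 onset /mt/ (2C), coda /∅/ ok → phonotactically legal
[ktdig] — σ1 onset /ktd/ (3C), coda /g/ ok → phonotactically legal
[nfon] — σ1 onset /nf/ (2C), coda /n/ ok → phonotactically legal
[os.zul] — σ1 onset /∅/, coda /s/ ok; σ2 onset /z/, coda /l/ ok → phonotactically legal
[zgir.puz] — violates constraint 1: word begins with /z/ → phonotactically illegal

[zgir.puz]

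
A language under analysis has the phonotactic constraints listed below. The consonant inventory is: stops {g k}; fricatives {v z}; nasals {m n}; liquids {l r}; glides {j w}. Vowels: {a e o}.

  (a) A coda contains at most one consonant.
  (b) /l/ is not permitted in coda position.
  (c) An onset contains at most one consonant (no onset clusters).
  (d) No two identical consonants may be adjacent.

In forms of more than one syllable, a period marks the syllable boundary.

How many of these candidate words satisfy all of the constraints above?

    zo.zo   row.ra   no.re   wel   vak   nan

5

zo.zo — σ1 onset /z/, coda /∅/ ok; σ2 onset /z/, coda /∅/ ok → licit
row.ra — σ1 onset /r/, coda /w/ ok; σ2 onset /r/, coda /∅/ ok → licit
no.re — σ1 onset /n/, coda /∅/ ok; σ2 onset /r/, coda /∅/ ok → licit
wel — violates constraint (b): syllable 1 coda contains /l/ → illicit
vak — σ1 onset /v/, coda /k/ ok → licit
nan — σ1 onset /n/, coda /n/ ok → licit
Licit: zo.zo, row.ra, no.re, vak, nan → 5.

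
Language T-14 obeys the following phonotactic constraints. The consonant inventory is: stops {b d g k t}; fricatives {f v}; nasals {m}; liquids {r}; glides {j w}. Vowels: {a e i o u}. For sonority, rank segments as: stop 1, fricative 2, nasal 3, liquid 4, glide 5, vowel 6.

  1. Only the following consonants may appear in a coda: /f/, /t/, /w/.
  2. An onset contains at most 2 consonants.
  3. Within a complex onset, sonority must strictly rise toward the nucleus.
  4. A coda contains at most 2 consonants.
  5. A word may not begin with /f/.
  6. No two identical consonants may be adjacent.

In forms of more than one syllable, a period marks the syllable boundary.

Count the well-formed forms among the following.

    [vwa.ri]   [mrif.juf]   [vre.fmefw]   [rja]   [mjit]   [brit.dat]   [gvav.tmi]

[vwa.ri] — σ1 onset /vw/ (2→5 rises), coda /∅/ ok; σ2 onset /r/, coda /∅/ ok → well-formed
[mrif.juf] — σ1 onset /mr/ (3→4 rises), coda /f/ ok; σ2 onset /j/, coda /f/ ok → well-formed
[vre.fmefw] — σ1 onset /vr/ (2→4 rises), coda /∅/ ok; σ2 onset /fm/ (2→3 rises), coda /fw/ (2C) ok → well-formed
[rja] — σ1 onset /rj/ (4→5 rises), coda /∅/ ok → well-formed
[mjit] — σ1 onset /mj/ (3→5 rises), coda /t/ ok → well-formed
[brit.dat] — σ1 onset /br/ (1→4 rises), coda /t/ ok; σ2 onset /d/, coda /t/ ok → well-formed
[gvav.tmi] — violates constraint 1: syllable 1 coda contains /v/, which is not a licensed coda consonant → ill-formed
Well-formed: [vwa.ri], [mrif.juf], [vre.fmefw], [rja], [mjit], [brit.dat] → 6.

6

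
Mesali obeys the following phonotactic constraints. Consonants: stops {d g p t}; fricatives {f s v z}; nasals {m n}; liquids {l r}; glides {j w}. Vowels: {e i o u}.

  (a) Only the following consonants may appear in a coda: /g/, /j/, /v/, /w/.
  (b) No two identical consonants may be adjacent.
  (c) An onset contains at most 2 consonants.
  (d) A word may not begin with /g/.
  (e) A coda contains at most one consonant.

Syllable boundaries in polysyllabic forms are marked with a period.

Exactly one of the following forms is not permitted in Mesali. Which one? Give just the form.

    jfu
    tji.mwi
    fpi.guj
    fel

fel

jfu — σ1 onset /jf/ (2C), coda /∅/ ok → permitted
tji.mwi — σ1 onset /tj/ (2C), coda /∅/ ok; σ2 onset /mw/ (2C), coda /∅/ ok → permitted
fpi.guj — σ1 onset /fp/ (2C), coda /∅/ ok; σ2 onset /g/, coda /j/ ok → permitted
fel — violates constraint (a): syllable 1 coda contains /l/, which is not a licensed coda consonant → not permitted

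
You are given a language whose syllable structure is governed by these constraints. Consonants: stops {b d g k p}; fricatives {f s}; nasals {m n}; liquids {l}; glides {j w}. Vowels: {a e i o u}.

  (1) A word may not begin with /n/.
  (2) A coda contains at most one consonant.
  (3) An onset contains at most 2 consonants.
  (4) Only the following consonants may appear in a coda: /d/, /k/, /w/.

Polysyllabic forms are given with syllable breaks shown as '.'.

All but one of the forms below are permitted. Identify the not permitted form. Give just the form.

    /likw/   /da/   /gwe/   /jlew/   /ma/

/likw/

/likw/ — violates constraint 2: syllable 1 coda /kw/ has 2 consonants (> 1) → not permitted
/da/ — σ1 onset /d/, coda /∅/ ok → permitted
/gwe/ — σ1 onset /gw/ (2C), coda /∅/ ok → permitted
/jlew/ — σ1 onset /jl/ (2C), coda /w/ ok → permitted
/ma/ — σ1 onset /m/, coda /∅/ ok → permitted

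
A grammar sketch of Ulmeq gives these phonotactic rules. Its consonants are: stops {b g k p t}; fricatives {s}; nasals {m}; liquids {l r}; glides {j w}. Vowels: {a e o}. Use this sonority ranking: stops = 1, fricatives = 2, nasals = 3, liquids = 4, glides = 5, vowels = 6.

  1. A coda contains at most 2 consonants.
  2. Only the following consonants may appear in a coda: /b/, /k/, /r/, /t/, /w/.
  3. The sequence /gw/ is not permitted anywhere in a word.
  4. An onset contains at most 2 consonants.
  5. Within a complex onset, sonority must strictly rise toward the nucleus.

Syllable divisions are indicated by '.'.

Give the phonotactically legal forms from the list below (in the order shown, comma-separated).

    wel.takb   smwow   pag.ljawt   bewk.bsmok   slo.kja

slo.kja

wel.takb — violates constraint 2: syllable 1 coda contains /l/, which is not a licensed coda consonant → phonotactically illegal
smwow — violates constraint 4: syllable 1 onset /smw/ has 3 consonants (> 2) → phonotactically illegal
pag.ljawt — violates constraint 2: syllable 1 coda contains /g/, which is not a licensed coda consonant → phonotactically illegal
bewk.bsmok — violates constraint 4: syllable 2 onset /bsm/ has 3 consonants (> 2) → phonotactically illegal
slo.kja — σ1 onset /sl/ (2→4 rises), coda /∅/ ok; σ2 onset /kj/ (1→5 rises), coda /∅/ ok → phonotactically legal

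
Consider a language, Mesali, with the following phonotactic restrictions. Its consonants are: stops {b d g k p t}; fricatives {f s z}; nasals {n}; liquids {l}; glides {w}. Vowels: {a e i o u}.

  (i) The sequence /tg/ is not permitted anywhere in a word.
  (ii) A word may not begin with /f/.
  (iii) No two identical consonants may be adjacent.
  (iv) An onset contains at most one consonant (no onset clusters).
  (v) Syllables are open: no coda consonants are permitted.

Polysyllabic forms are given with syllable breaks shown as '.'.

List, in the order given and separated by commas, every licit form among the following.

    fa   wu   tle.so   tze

fa — violates constraint (ii): word begins with /f/ → illicit
wu — σ1 onset /w/, coda /∅/ ok → licit
tle.so — violates constraint (iv): syllable 1 onset /tl/ has 2 consonants (> 1) → illicit
tze — violates constraint (iv): syllable 1 onset /tz/ has 2 consonants (> 1) → illicit

wu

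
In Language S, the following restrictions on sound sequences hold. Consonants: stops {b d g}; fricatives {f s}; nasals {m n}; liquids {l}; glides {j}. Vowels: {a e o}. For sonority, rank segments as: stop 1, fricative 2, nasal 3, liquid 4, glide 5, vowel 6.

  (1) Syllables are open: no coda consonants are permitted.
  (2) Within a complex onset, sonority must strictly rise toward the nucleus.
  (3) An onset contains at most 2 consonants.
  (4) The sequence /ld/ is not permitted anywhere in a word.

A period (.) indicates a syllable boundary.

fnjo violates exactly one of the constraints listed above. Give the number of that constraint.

fnjo: syllable 1 onset /fnj/ has 3 consonants (> 2).
This is a violation of constraint 3: "An onset contains at most 2 consonants."
The remaining constraints (1, 2, 4) are satisfied.

3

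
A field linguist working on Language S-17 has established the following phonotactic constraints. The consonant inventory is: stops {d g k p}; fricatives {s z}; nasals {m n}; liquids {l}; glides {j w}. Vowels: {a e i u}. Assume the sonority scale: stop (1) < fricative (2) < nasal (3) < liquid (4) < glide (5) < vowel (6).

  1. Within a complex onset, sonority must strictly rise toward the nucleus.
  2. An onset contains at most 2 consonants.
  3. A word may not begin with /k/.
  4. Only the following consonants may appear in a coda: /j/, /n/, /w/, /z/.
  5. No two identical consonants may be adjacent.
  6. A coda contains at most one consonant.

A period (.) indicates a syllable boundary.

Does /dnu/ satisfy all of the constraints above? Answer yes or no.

yes

/dnu/ — σ1 onset /dn/ (1→3 rises), coda /∅/ ok → permitted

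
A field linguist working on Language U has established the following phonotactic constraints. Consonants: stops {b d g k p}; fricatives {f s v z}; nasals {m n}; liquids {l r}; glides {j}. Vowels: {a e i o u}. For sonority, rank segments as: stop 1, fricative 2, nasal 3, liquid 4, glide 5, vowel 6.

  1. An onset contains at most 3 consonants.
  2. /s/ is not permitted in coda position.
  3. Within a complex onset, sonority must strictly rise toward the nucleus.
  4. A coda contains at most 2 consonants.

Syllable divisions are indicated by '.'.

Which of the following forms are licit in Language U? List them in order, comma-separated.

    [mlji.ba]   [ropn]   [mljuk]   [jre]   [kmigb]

[mlji.ba], [ropn], [mljuk], [kmigb]

[mlji.ba] — σ1 onset /mlj/ (3→4→5 rises), coda /∅/ ok; σ2 onset /b/, coda /∅/ ok → licit
[ropn] — σ1 onset /r/, coda /pn/ (2C) ok → licit
[mljuk] — σ1 onset /mlj/ (3→4→5 rises), coda /k/ ok → licit
[jre] — violates constraint 3: syllable 1 onset /jr/: /j/ (glide, 5) → /r/ (liquid, 4) does not rise → illicit
[kmigb] — σ1 onset /km/ (1→3 rises), coda /gb/ (2C) ok → licit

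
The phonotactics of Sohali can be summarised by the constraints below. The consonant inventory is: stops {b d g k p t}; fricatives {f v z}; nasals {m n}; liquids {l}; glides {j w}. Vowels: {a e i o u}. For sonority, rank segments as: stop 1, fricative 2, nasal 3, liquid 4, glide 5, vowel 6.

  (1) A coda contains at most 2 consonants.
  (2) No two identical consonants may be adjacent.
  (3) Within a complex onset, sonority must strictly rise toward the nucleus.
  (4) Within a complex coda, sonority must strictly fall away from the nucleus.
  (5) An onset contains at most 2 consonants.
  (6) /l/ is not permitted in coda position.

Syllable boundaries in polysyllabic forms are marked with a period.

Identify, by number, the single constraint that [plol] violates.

[plol]: syllable 1 coda contains /l/.
This is a violation of constraint 6: "/l/ is not permitted in coda position."
The remaining constraints (1, 2, 3, 4, 5) are satisfied.

6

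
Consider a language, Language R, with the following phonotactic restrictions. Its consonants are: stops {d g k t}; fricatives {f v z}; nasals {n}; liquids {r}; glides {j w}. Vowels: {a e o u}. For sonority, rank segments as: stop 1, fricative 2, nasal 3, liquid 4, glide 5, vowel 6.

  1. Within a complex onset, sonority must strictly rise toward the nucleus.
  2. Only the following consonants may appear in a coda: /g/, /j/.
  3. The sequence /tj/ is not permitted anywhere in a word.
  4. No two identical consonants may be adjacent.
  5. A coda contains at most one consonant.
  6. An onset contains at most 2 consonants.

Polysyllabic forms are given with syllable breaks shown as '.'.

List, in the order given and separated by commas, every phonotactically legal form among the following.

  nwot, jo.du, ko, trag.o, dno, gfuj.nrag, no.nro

nwot — violates constraint 2: syllable 1 coda contains /t/, which is not a licensed coda consonant → phonotactically illegal
jo.du — σ1 onset /j/, coda /∅/ ok; σ2 onset /d/, coda /∅/ ok → phonotactically legal
ko — σ1 onset /k/, coda /∅/ ok → phonotactically legal
trag.o — σ1 onset /tr/ (1→4 rises), coda /g/ ok; σ2 onset /∅/, coda /∅/ ok → phonotactically legal
dno — σ1 onset /dn/ (1→3 rises), coda /∅/ ok → phonotactically legal
gfuj.nrag — σ1 onset /gf/ (1→2 rises), coda /j/ ok; σ2 onset /nr/ (3→4 rises), coda /g/ ok → phonotactically legal
no.nro — σ1 onset /n/, coda /∅/ ok; σ2 onset /nr/ (3→4 rises), coda /∅/ ok → phonotactically legal

jo.du, ko, trag.o, dno, gfuj.nrag, no.nro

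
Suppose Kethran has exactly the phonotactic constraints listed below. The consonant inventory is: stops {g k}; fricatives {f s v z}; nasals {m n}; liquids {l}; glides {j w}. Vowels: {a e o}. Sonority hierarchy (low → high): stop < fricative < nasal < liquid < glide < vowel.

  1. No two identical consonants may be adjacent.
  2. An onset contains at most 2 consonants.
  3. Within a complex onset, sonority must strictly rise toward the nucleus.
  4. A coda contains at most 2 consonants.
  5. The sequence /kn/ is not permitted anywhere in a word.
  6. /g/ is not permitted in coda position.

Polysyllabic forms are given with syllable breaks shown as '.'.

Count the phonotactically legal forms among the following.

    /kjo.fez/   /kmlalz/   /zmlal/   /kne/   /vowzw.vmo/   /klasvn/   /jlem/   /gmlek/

/kjo.fez/ — σ1 onset /kj/ (1→5 rises), coda /∅/ ok; σ2 onset /f/, coda /z/ ok → phonotactically legal
/kmlalz/ — violates constraint 2: syllable 1 onset /kml/ has 3 consonants (> 2) → phonotactically illegal
/zmlal/ — violates constraint 2: syllable 1 onset /zml/ has 3 consonants (> 2) → phonotactically illegal
/kne/ — violates constraint 5: contains banned sequence /kn/ → phonotactically illegal
/vowzw.vmo/ — violates constraint 4: syllable 1 coda /wzw/ has 3 consonants (> 2) → phonotactically illegal
/klasvn/ — violates constraint 4: syllable 1 coda /svn/ has 3 consonants (> 2) → phonotactically illegal
/jlem/ — violates constraint 3: syllable 1 onset /jl/: /j/ (glide, 5) → /l/ (liquid, 4) does not rise → phonotactically illegal
/gmlek/ — violates constraint 2: syllable 1 onset /gml/ has 3 consonants (> 2) → phonotactically illegal
Phonotactically legal: /kjo.fez/ → 1.

1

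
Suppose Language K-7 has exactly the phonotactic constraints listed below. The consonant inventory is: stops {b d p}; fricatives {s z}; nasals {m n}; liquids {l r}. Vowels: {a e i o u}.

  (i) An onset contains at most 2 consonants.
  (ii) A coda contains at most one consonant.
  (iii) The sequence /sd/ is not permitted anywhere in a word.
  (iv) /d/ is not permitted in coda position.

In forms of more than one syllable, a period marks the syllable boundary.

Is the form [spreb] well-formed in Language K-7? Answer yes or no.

[spreb] — violates constraint (i): syllable 1 onset /spr/ has 3 consonants (> 2) → ill-formed

no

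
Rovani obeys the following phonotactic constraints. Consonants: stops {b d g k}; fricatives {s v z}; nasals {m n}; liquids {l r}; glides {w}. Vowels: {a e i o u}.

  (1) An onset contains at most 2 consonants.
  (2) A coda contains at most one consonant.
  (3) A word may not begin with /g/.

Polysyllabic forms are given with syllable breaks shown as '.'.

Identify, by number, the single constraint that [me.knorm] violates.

2

[me.knorm]: syllable 2 coda /rm/ has 2 consonants (> 1).
This is a violation of constraint 2: "A coda contains at most one consonant."
The remaining constraints (1, 3) are satisfied.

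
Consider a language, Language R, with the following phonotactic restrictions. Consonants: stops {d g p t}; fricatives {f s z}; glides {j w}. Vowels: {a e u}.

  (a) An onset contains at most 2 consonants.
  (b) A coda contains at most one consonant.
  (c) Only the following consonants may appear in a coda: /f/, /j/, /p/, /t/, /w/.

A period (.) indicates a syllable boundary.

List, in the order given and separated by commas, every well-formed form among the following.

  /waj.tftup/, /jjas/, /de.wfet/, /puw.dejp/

/de.wfet/

/waj.tftup/ — violates constraint (a): syllable 2 onset /tft/ has 3 consonants (> 2) → ill-formed
/jjas/ — violates constraint (c): syllable 1 coda contains /s/, which is not a licensed coda consonant → ill-formed
/de.wfet/ — σ1 onset /d/, coda /∅/ ok; σ2 onset /wf/ (2C), coda /t/ ok → well-formed
/puw.dejp/ — violates constraint (b): syllable 2 coda /jp/ has 2 consonants (> 1) → ill-formed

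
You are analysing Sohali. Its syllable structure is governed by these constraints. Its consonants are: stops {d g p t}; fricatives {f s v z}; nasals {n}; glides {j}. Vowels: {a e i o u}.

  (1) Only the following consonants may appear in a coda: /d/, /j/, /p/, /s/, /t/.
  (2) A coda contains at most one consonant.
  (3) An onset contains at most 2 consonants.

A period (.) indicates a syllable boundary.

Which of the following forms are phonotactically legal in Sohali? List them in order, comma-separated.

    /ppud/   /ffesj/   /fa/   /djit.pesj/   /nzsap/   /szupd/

/ppud/ — σ1 onset /pp/ (2C), coda /d/ ok → phonotactically legal
/ffesj/ — violates constraint 2: syllable 1 coda /sj/ has 2 consonants (> 1) → phonotactically illegal
/fa/ — σ1 onset /f/, coda /∅/ ok → phonotactically legal
/djit.pesj/ — violates constraint 2: syllable 2 coda /sj/ has 2 consonants (> 1) → phonotactically illegal
/nzsap/ — violates constraint 3: syllable 1 onset /nzs/ has 3 consonants (> 2) → phonotactically illegal
/szupd/ — violates constraint 2: syllable 1 coda /pd/ has 2 consonants (> 1) → phonotactically illegal

/ppud/, /fa/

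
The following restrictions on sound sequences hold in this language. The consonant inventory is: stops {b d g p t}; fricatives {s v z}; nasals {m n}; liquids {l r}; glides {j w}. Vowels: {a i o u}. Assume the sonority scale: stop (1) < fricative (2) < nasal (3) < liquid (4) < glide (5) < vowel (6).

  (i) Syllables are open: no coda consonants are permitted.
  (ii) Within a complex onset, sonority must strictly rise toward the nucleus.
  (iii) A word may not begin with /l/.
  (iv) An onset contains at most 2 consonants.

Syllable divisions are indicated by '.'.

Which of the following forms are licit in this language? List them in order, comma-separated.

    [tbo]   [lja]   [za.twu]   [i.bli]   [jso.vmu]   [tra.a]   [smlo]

[za.twu], [i.bli], [tra.a]

[tbo] — violates constraint (ii): syllable 1 onset /tb/: /t/ (stop, 1) → /b/ (stop, 1) does not rise → illicit
[lja] — violates constraint (iii): word begins with /l/ → illicit
[za.twu] — σ1 onset /z/, coda /∅/ ok; σ2 onset /tw/ (1→5 rises), coda /∅/ ok → licit
[i.bli] — σ1 onset /∅/, coda /∅/ ok; σ2 onset /bl/ (1→4 rises), coda /∅/ ok → licit
[jso.vmu] — violates constraint (ii): syllable 1 onset /js/: /j/ (glide, 5) → /s/ (fricative, 2) does not rise → illicit
[tra.a] — σ1 onset /tr/ (1→4 rises), coda /∅/ ok; σ2 onset /∅/, coda /∅/ ok → licit
[smlo] — violates constraint (iv): syllable 1 onset /sml/ has 3 consonants (> 2) → illicit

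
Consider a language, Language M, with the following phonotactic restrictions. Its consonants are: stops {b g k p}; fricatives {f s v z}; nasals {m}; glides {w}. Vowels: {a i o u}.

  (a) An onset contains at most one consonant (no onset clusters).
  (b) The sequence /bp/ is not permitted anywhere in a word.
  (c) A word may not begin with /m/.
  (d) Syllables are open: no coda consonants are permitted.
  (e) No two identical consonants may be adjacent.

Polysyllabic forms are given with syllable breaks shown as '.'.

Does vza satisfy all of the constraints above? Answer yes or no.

no

vza — violates constraint (a): syllable 1 onset /vz/ has 2 consonants (> 1) → not permitted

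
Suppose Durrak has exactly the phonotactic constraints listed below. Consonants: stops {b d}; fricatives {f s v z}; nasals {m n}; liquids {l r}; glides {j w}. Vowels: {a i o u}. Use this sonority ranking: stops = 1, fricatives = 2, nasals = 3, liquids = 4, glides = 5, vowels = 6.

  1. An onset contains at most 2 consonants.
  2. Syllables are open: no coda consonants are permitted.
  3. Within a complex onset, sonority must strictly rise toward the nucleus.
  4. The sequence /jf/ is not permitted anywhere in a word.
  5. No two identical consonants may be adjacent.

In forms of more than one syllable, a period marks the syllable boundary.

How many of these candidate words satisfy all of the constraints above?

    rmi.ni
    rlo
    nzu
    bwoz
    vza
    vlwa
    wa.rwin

rmi.ni — violates constraint 3: syllable 1 onset /rm/: /r/ (liquid, 4) → /m/ (nasal, 3) does not rise → phonotactically illegal
rlo — violates constraint 3: syllable 1 onset /rl/: /r/ (liquid, 4) → /l/ (liquid, 4) does not rise → phonotactically illegal
nzu — violates constraint 3: syllable 1 onset /nz/: /n/ (nasal, 3) → /z/ (fricative, 2) does not rise → phonotactically illegal
bwoz — violates constraint 2: syllable 1 coda /z/ has 1 consonant (> 0) → phonotactically illegal
vza — violates constraint 3: syllable 1 onset /vz/: /v/ (fricative, 2) → /z/ (fricative, 2) does not rise → phonotactically illegal
vlwa — violates constraint 1: syllable 1 onset /vlw/ has 3 consonants (> 2) → phonotactically illegal
wa.rwin — violates constraint 2: syllable 2 coda /n/ has 1 consonant (> 0) → phonotactically illegal
No form is phonotactically legal → 0.

0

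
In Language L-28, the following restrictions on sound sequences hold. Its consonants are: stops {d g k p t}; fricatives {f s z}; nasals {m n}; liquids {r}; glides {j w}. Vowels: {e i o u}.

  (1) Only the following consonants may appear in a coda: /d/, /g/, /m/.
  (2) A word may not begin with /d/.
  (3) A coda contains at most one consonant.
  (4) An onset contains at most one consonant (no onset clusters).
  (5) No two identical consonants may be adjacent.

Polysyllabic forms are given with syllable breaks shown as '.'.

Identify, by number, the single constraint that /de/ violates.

/de/: word begins with /d/.
This is a violation of constraint 2: "A word may not begin with /d/."
The remaining constraints (1, 3, 4, 5) are satisfied.

2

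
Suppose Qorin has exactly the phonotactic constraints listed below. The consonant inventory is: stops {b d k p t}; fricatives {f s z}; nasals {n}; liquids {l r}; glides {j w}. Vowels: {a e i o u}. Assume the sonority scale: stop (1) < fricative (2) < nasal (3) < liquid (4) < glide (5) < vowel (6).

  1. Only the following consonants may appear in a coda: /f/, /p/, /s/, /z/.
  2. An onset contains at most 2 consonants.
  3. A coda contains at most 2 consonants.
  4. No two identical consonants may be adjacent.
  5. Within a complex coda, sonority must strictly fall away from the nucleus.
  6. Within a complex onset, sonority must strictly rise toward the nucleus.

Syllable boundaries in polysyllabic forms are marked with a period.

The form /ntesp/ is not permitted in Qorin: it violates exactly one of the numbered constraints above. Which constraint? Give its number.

6

/ntesp/: syllable 1 onset /nt/: /n/ (nasal, 3) → /t/ (stop, 1) does not rise.
This is a violation of constraint 6: "Within a complex onset, sonority must strictly rise toward the nucleus."
The remaining constraints (1, 2, 3, 4, 5) are satisfied.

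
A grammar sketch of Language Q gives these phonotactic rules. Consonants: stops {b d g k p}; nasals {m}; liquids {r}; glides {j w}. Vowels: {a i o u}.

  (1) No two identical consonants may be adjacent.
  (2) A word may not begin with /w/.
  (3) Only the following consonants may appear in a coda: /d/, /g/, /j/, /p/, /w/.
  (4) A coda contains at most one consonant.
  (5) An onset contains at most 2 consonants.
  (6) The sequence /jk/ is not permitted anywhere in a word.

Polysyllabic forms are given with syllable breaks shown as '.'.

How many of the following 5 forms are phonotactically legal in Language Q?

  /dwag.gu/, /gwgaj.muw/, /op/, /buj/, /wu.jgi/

2

/dwag.gu/ — violates constraint 1: adjacent identical consonants /gg/ → phonotactically illegal
/gwgaj.muw/ — violates constraint 5: syllable 1 onset /gwg/ has 3 consonants (> 2) → phonotactically illegal
/op/ — σ1 onset /∅/, coda /p/ ok → phonotactically legal
/buj/ — σ1 onset /b/, coda /j/ ok → phonotactically legal
/wu.jgi/ — violates constraint 2: word begins with /w/ → phonotactically illegal
Phonotactically legal: /op/, /buj/ → 2.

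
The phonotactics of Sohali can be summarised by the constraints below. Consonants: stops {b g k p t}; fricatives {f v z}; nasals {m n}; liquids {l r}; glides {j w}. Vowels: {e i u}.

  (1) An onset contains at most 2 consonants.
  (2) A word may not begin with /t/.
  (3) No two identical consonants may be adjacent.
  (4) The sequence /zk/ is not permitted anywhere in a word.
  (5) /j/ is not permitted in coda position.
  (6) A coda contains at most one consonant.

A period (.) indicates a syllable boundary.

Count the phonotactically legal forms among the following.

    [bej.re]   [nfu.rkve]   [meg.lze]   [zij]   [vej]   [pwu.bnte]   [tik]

[bej.re] — violates constraint 5: syllable 1 coda contains /j/ → phonotactically illegal
[nfu.rkve] — violates constraint 1: syllable 2 onset /rkv/ has 3 consonants (> 2) → phonotactically illegal
[meg.lze] — σ1 onset /m/, coda /g/ ok; σ2 onset /lz/ (2C), coda /∅/ ok → phonotactically legal
[zij] — violates constraint 5: syllable 1 coda contains /j/ → phonotactically illegal
[vej] — violates constraint 5: syllable 1 coda contains /j/ → phonotactically illegal
[pwu.bnte] — violates constraint 1: syllable 2 onset /bnt/ has 3 consonants (> 2) → phonotactically illegal
[tik] — violates constraint 2: word begins with /t/ → phonotactically illegal
Phonotactically legal: [meg.lze] → 1.

1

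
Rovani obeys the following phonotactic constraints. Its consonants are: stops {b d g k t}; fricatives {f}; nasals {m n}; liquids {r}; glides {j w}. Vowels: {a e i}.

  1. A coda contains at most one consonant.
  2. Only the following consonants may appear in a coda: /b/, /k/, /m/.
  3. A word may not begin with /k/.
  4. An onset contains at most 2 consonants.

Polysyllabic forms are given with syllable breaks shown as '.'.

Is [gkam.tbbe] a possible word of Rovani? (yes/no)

[gkam.tbbe] — violates constraint 4: syllable 2 onset /tbb/ has 3 consonants (> 2) → illicit

no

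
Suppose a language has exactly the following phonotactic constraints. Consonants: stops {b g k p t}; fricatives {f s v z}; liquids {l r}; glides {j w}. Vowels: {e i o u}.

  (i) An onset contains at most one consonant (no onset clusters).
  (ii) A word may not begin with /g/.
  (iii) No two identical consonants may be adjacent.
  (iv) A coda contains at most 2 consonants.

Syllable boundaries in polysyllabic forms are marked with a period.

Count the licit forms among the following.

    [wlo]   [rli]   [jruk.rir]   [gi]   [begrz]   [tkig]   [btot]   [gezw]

0

[wlo] — violates constraint (i): syllable 1 onset /wl/ has 2 consonants (> 1) → illicit
[rli] — violates constraint (i): syllable 1 onset /rl/ has 2 consonants (> 1) → illicit
[jruk.rir] — violates constraint (i): syllable 1 onset /jr/ has 2 consonants (> 1) → illicit
[gi] — violates constraint (ii): word begins with /g/ → illicit
[begrz] — violates constraint (iv): syllable 1 coda /grz/ has 3 consonants (> 2) → illicit
[tkig] — violates constraint (i): syllable 1 onset /tk/ has 2 consonants (> 1) → illicit
[btot] — violates constraint (i): syllable 1 onset /bt/ has 2 consonants (> 1) → illicit
[gezw] — violates constraint (ii): word begins with /g/ → illicit
No form is licit → 0.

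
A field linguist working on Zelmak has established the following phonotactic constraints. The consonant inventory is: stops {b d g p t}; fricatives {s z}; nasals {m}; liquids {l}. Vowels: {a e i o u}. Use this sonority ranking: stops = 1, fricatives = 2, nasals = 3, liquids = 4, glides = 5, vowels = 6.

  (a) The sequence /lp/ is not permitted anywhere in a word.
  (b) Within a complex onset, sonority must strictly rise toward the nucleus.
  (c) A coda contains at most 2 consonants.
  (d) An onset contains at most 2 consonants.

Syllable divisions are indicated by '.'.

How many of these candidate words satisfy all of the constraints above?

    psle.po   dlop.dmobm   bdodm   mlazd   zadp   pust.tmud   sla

5

psle.po — violates constraint (d): syllable 1 onset /psl/ has 3 consonants (> 2) → ill-formed
dlop.dmobm — σ1 onset /dl/ (1→4 rises), coda /p/ ok; σ2 onset /dm/ (1→3 rises), coda /bm/ (2C) ok → well-formed
bdodm — violates constraint (b): syllable 1 onset /bd/: /b/ (stop, 1) → /d/ (stop, 1) does not rise → ill-formed
mlazd — σ1 onset /ml/ (3→4 rises), coda /zd/ (2C) ok → well-formed
zadp — σ1 onset /z/, coda /dp/ (2C) ok → well-formed
pust.tmud — σ1 onset /p/, coda /st/ (2C) ok; σ2 onset /tm/ (1→3 rises), coda /d/ ok → well-formed
sla — σ1 onset /sl/ (2→4 rises), coda /∅/ ok → well-formed
Well-formed: dlop.dmobm, mlazd, zadp, pust.tmud, sla → 5.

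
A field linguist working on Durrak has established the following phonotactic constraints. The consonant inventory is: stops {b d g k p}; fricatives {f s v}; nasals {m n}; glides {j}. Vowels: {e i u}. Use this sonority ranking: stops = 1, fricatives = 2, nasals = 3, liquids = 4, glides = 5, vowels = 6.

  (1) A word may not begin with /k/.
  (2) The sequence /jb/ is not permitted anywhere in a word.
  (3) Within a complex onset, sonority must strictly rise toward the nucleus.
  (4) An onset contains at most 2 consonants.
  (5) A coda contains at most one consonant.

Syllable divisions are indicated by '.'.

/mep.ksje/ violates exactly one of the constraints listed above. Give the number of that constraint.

/mep.ksje/: syllable 2 onset /ksj/ has 3 consonants (> 2).
This is a violation of constraint 4: "An onset contains at most 2 consonants."
The remaining constraints (1, 2, 3, 5) are satisfied.

4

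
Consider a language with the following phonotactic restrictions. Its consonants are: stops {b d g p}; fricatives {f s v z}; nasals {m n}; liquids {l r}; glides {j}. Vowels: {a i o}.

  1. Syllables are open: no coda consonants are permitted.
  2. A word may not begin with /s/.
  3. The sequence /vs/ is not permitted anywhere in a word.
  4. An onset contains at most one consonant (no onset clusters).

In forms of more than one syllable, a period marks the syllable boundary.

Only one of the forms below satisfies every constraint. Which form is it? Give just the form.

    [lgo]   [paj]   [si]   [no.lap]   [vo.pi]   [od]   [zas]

[lgo] — violates constraint 4: syllable 1 onset /lg/ has 2 consonants (> 1) → ill-formed
[paj] — violates constraint 1: syllable 1 coda /j/ has 1 consonant (> 0) → ill-formed
[si] — violates constraint 2: word begins with /s/ → ill-formed
[no.lap] — violates constraint 1: syllable 2 coda /p/ has 1 consonant (> 0) → ill-formed
[vo.pi] — σ1 onset /v/, coda /∅/ ok; σ2 onset /p/, coda /∅/ ok → well-formed
[od] — violates constraint 1: syllable 1 coda /d/ has 1 consonant (> 0) → ill-formed
[zas] — violates constraint 1: syllable 1 coda /s/ has 1 consonant (> 0) → ill-formed

[vo.pi]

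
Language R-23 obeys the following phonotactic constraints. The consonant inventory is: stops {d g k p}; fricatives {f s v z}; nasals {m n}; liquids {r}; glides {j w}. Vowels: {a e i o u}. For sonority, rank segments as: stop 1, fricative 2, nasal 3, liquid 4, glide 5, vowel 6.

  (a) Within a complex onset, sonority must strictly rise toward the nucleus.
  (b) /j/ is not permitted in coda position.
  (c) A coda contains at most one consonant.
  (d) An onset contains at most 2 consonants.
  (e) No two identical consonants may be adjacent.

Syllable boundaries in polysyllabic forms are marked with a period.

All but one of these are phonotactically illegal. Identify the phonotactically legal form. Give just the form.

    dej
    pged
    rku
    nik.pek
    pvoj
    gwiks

nik.pek

dej — violates constraint (b): syllable 1 coda contains /j/ → phonotactically illegal
pged — violates constraint (a): syllable 1 onset /pg/: /p/ (stop, 1) → /g/ (stop, 1) does not rise → phonotactically illegal
rku — violates constraint (a): syllable 1 onset /rk/: /r/ (liquid, 4) → /k/ (stop, 1) does not rise → phonotactically illegal
nik.pek — σ1 onset /n/, coda /k/ ok; σ2 onset /p/, coda /k/ ok → phonotactically legal
pvoj — violates constraint (b): syllable 1 coda contains /j/ → phonotactically illegal
gwiks — violates constraint (c): syllable 1 coda /ks/ has 2 consonants (> 1) → phonotactically illegal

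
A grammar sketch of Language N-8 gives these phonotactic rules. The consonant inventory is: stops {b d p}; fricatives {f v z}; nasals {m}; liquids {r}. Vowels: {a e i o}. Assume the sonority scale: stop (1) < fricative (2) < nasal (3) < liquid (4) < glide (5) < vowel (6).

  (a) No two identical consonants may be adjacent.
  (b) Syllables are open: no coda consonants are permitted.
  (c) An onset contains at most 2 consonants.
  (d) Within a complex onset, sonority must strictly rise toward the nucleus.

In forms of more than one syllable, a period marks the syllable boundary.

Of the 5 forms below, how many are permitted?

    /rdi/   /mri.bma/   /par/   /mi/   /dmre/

/rdi/ — violates constraint (d): syllable 1 onset /rd/: /r/ (liquid, 4) → /d/ (stop, 1) does not rise → not permitted
/mri.bma/ — σ1 onset /mr/ (3→4 rises), coda /∅/ ok; σ2 onset /bm/ (1→3 rises), coda /∅/ ok → permitted
/par/ — violates constraint (b): syllable 1 coda /r/ has 1 consonant (> 0) → not permitted
/mi/ — σ1 onset /m/, coda /∅/ ok → permitted
/dmre/ — violates constraint (c): syllable 1 onset /dmr/ has 3 consonants (> 2) → not permitted
Permitted: /mri.bma/, /mi/ → 2.

2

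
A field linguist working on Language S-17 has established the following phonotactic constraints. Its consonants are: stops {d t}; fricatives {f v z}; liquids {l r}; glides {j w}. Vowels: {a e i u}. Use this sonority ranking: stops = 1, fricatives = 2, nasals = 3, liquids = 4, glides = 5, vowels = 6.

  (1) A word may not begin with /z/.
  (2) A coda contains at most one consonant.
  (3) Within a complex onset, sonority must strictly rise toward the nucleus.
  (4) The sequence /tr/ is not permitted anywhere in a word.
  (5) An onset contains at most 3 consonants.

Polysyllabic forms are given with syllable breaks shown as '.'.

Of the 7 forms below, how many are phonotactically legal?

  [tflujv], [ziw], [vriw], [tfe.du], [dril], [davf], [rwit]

[tflujv] — violates constraint 2: syllable 1 coda /jv/ has 2 consonants (> 1) → phonotactically illegal
[ziw] — violates constraint 1: word begins with /z/ → phonotactically illegal
[vriw] — σ1 onset /vr/ (2→4 rises), coda /w/ ok → phonotactically legal
[tfe.du] — σ1 onset /tf/ (1→2 rises), coda /∅/ ok; σ2 onset /d/, coda /∅/ ok → phonotactically legal
[dril] — σ1 onset /dr/ (1→4 rises), coda /l/ ok → phonotactically legal
[davf] — violates constraint 2: syllable 1 coda /vf/ has 2 consonants (> 1) → phonotactically illegal
[rwit] — σ1 onset /rw/ (4→5 rises), coda /t/ ok → phonotactically legal
Phonotactically legal: [vriw], [tfe.du], [dril], [rwit] → 4.

4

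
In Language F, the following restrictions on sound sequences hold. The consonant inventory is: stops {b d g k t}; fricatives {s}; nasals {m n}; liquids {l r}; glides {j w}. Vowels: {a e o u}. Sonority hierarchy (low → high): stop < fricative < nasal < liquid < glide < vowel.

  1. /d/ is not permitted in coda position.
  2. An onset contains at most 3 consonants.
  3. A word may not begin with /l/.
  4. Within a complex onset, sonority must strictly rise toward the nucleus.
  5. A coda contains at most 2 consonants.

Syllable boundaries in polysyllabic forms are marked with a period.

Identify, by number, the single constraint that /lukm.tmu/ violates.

/lukm.tmu/: word begins with /l/.
This is a violation of constraint 3: "A word may not begin with /l/."
The remaining constraints (1, 2, 4, 5) are satisfied.

3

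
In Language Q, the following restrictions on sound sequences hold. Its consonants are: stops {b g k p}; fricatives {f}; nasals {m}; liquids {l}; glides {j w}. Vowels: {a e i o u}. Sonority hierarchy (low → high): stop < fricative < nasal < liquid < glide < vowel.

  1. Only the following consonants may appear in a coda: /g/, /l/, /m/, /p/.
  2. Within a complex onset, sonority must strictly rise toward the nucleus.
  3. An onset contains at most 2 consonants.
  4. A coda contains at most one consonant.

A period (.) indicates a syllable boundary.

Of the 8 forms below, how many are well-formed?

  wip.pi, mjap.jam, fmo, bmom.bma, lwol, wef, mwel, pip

7

wip.pi — σ1 onset /w/, coda /p/ ok; σ2 onset /p/, coda /∅/ ok → well-formed
mjap.jam — σ1 onset /mj/ (3→5 rises), coda /p/ ok; σ2 onset /j/, coda /m/ ok → well-formed
fmo — σ1 onset /fm/ (2→3 rises), coda /∅/ ok → well-formed
bmom.bma — σ1 onset /bm/ (1→3 rises), coda /m/ ok; σ2 onset /bm/ (1→3 rises), coda /∅/ ok → well-formed
lwol — σ1 onset /lw/ (4→5 rises), coda /l/ ok → well-formed
wef — violates constraint 1: syllable 1 coda contains /f/, which is not a licensed coda consonant → ill-formed
mwel — σ1 onset /mw/ (3→5 rises), coda /l/ ok → well-formed
pip — σ1 onset /p/, coda /p/ ok → well-formed
Well-formed: wip.pi, mjap.jam, fmo, bmom.bma, lwol, mwel, pip → 7.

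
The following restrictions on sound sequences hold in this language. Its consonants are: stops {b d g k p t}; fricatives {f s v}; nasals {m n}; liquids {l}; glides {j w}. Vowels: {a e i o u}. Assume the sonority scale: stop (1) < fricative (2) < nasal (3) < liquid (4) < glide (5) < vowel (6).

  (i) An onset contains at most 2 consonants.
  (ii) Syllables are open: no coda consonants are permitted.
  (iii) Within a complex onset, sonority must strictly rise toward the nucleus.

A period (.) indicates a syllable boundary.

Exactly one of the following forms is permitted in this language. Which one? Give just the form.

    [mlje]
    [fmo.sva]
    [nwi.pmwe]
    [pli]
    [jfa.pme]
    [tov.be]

[pli]

[mlje] — violates constraint (i): syllable 1 onset /mlj/ has 3 consonants (> 2) → not permitted
[fmo.sva] — violates constraint (iii): syllable 2 onset /sv/: /s/ (fricative, 2) → /v/ (fricative, 2) does not rise → not permitted
[nwi.pmwe] — violates constraint (i): syllable 2 onset /pmw/ has 3 consonants (> 2) → not permitted
[pli] — σ1 onset /pl/ (1→4 rises), coda /∅/ ok → permitted
[jfa.pme] — violates constraint (iii): syllable 1 onset /jf/: /j/ (glide, 5) → /f/ (fricative, 2) does not rise → not permitted
[tov.be] — violates constraint (ii): syllable 1 coda /v/ has 1 consonant (> 0) → not permitted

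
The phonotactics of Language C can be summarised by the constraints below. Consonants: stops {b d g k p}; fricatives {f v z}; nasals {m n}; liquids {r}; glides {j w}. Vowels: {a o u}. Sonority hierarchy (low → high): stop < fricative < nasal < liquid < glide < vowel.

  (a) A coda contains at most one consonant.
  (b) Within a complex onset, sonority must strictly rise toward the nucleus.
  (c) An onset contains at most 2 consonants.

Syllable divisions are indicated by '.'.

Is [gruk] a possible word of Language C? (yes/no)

[gruk] — σ1 onset /gr/ (1→4 rises), coda /k/ ok → licit

yes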